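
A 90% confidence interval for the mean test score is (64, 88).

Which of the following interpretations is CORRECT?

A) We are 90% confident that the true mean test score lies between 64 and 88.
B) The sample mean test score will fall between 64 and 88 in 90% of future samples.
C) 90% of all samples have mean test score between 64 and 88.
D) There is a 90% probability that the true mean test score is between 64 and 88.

A confidence interval represents our confidence in the procedure, not a probability statement about the parameter.

Key concept: If we repeated this sampling process many times and computed a 90% CI each time, about 90% of those intervals would contain the true population parameter.

For this specific interval (64, 88):
- Midpoint (point estimate): 76
- Margin of error: 12

The correct interpretation is the one stating confidence that the true parameter lies in the interval — option A.

A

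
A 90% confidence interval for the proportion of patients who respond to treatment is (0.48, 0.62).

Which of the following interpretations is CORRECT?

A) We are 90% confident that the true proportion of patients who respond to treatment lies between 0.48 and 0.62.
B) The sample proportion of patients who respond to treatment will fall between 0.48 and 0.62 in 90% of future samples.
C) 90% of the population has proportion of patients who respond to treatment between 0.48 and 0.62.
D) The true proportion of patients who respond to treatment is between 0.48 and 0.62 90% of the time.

A confidence interval represents our confidence in the procedure, not a probability statement about the parameter.

Key concept: If we repeated this sampling process many times and computed a 90% CI each time, about 90% of those intervals would contain the true population parameter.

For this specific interval (0.48, 0.62):
- Midpoint (point estimate): 0.55
- Margin of error: 0.07

The correct interpretation is the one stating confidence that the true parameter lies in the interval — option A.

A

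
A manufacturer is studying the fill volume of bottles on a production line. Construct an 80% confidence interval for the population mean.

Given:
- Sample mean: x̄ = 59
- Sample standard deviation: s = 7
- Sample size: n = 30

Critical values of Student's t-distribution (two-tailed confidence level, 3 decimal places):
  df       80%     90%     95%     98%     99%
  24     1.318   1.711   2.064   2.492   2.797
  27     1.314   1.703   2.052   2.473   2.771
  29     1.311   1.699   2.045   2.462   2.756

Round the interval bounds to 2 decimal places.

The population standard deviation σ is unknown (only the sample standard deviation s is given), so use a t-interval with df = n - 1 = 30 - 1 = 29.

For 80% confidence with df = 29, t* = 1.311 (from t-table)

Standard error: SE = s/√n = 7/√30 = 1.278019

Margin of error: E = t* × SE = 1.311 × 1.278019 = 1.6755

T-interval: x̄ ± E = 59 ± 1.6755 = (57.3245, 60.6755)

Rounded to 2 decimal places:

(57.32, 60.68)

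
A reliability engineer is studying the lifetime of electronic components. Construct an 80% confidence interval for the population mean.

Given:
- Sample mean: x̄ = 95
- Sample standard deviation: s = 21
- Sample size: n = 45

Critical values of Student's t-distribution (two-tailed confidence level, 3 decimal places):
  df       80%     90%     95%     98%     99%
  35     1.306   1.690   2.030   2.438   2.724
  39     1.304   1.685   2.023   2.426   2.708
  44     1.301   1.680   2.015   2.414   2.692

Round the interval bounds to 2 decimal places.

The population standard deviation σ is unknown (only the sample standard deviation s is given), so use a t-interval with df = n - 1 = 45 - 1 = 44.

For 80% confidence with df = 44, t* = 1.301 (from t-table)

Standard error: SE = s/√n = 21/√45 = 3.130495

Margin of error: E = t* × SE = 1.301 × 3.130495 = 4.0728

T-interval: x̄ ± E = 95 ± 4.0728 = (90.9272, 99.0728)

Rounded to 2 decimal places:

(90.93, 99.07)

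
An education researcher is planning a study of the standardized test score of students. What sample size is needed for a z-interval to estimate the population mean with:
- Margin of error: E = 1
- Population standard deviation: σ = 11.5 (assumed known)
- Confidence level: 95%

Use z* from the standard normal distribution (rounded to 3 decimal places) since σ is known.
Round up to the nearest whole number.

Using z* since population σ is known (z-interval formula).

For 95% confidence, z* = 1.96 (from standard normal table)

Sample size formula for z-interval: n = (z*σ/E)²

n = (1.96 × 11.5 / 1)²
  = (22.540000)²
  = 508.0516

Round up to the nearest whole number: n = 509

509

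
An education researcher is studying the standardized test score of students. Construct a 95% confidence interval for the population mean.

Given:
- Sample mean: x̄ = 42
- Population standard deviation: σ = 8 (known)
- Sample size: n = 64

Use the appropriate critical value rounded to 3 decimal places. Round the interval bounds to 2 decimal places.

The population standard deviation σ is known, so use a z-interval (standard normal critical value).

For 95% confidence, z* = 1.96 (from standard normal table)

Standard error: SE = σ/√n = 8/√64 = 1.000000

Margin of error: E = z* × SE = 1.96 × 1.000000 = 1.9600

Z-interval: x̄ ± E = 42 ± 1.9600 = (40.0400, 43.9600)

Rounded to 2 decimal places:

(40.04, 43.96)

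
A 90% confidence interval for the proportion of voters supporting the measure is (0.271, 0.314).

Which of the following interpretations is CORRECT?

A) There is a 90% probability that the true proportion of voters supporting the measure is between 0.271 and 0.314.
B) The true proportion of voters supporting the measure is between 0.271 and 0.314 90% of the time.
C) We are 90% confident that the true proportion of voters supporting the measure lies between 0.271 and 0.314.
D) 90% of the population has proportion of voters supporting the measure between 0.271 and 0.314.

A confidence interval represents our confidence in the procedure, not a probability statement about the parameter.

Key concept: If we repeated this sampling process many times and computed a 90% CI each time, about 90% of those intervals would contain the true population parameter.

For this specific interval (0.271, 0.314):
- Midpoint (point estimate): 0.2925
- Margin of error: 0.0215

The correct interpretation is the one stating confidence that the true parameter lies in the interval — option C.

C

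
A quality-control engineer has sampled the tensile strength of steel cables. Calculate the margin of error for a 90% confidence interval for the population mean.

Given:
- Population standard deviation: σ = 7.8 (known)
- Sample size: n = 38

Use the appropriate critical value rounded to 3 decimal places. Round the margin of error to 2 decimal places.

The population standard deviation σ is known, so use the z-interval margin of error formula.

For 90% confidence, z* = 1.645 (from standard normal table)

Margin of error formula for z-interval: E = z* × σ/√n

E = 1.645 × 7.8/√38
  = 1.645 × 1.265327
  = 2.0815

Rounded to 2 decimal places:

2.08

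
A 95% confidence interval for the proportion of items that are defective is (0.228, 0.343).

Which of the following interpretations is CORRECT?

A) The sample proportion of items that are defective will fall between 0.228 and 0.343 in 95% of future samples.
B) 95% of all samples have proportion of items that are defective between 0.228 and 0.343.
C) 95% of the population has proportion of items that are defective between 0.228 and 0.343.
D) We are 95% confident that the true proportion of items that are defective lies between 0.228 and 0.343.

A confidence interval represents our confidence in the procedure, not a probability statement about the parameter.

Key concept: If we repeated this sampling process many times and computed a 95% CI each time, about 95% of those intervals would contain the true population parameter.

For this specific interval (0.228, 0.343):
- Midpoint (point estimate): 0.2855
- Margin of error: 0.0575

The correct interpretation is the one stating confidence that the true parameter lies in the interval — option D.

D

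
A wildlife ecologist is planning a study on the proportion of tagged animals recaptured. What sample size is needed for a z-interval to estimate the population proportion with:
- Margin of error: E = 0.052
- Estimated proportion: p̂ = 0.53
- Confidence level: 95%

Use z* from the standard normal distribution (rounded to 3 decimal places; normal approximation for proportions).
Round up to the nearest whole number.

Using z* for proportion z-interval (normal approximation).

For 95% confidence, z* = 1.96 (from standard normal table)

Sample size formula for proportion z-interval: n = z*²p̂(1-p̂)/E²

n = 1.96² × 0.53 × 0.47 / 0.052²
  = 3.8416 × 0.2491 / 0.002704
  = 353.8989

Round up to the nearest whole number: n = 354

354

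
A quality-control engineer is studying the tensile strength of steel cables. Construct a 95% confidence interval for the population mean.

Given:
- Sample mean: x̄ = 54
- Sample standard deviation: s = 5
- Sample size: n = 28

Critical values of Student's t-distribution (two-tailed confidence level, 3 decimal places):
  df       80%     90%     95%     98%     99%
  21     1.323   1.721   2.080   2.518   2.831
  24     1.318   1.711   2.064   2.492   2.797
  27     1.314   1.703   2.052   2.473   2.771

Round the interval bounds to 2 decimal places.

The population standard deviation σ is unknown (only the sample standard deviation s is given), so use a t-interval with df = n - 1 = 28 - 1 = 27.

For 95% confidence with df = 27, t* = 2.052 (from t-table)

Standard error: SE = s/√n = 5/√28 = 0.944911

Margin of error: E = t* × SE = 2.052 × 0.944911 = 1.9390

T-interval: x̄ ± E = 54 ± 1.9390 = (52.0610, 55.9390)

Rounded to 2 decimal places:

(52.06, 55.94)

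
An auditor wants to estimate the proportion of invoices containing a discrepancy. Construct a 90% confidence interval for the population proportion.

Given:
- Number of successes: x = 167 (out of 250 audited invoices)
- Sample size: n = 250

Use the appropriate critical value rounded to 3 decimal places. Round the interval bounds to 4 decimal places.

Sample proportion: p̂ = 167/250 = 0.668000

Check conditions for normal approximation:
  np̂ = 167 ≥ 10 ✓
  n(1-p̂) = 83 ≥ 10 ✓

The sample is large enough, so use a z-interval (normal approximation) for the proportion.

For 90% confidence, z* = 1.645 (from standard normal table)

Standard error: SE = √(p̂(1-p̂)/n) = √(0.668000×0.332000/250) = 0.02978429

Margin of error: E = z* × SE = 1.645 × 0.02978429 = 0.048995

Z-interval: p̂ ± E = 0.668000 ± 0.048995 = (0.619005, 0.716995)

Rounded to 4 decimal places:

(0.6190, 0.7170)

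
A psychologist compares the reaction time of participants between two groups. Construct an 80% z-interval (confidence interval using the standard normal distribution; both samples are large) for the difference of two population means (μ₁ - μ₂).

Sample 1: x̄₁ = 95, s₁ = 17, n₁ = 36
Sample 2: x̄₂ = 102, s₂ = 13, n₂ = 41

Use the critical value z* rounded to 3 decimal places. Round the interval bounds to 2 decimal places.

Both samples are large (n₁ = 36 ≥ 30, n₂ = 41 ≥ 30), so a z-interval for the difference of means applies.

Point estimate: x̄₁ - x̄₂ = 95 - 102 = -7

Standard error: SE = √(s₁²/n₁ + s₂²/n₂)
= √(17²/36 + 13²/41)
= √(8.027778 + 4.121951)
= 3.485646

For 80% confidence, z* = 1.282 (from standard normal table)
Margin of error: E = z* × SE = 1.282 × 3.485646 = 4.4686

Z-interval: (x̄₁ - x̄₂) ± E = -7 ± 4.4686 = (-11.4686, -2.5314)

Rounded to 2 decimal places:

(-11.47, -2.53)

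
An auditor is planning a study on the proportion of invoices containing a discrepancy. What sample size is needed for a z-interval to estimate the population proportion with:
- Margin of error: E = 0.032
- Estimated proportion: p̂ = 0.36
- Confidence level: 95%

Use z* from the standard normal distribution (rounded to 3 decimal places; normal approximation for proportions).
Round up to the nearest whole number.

Using z* for proportion z-interval (normal approximation).

For 95% confidence, z* = 1.96 (from standard normal table)

Sample size formula for proportion z-interval: n = z*²p̂(1-p̂)/E²

n = 1.96² × 0.36 × 0.64 / 0.032²
  = 3.8416 × 0.2304 / 0.001024
  = 864.3600

Round up to the nearest whole number: n = 865

865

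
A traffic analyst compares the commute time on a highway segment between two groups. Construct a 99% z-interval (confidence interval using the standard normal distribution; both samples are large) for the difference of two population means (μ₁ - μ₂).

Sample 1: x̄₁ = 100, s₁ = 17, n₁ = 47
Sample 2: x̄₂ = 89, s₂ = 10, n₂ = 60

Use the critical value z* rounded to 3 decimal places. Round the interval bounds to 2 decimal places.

Both samples are large (n₁ = 47 ≥ 30, n₂ = 60 ≥ 30), so a z-interval for the difference of means applies.

Point estimate: x̄₁ - x̄₂ = 100 - 89 = 11

Standard error: SE = √(s₁²/n₁ + s₂²/n₂)
= √(17²/47 + 10²/60)
= √(6.148936 + 1.666667)
= 2.795640

For 99% confidence, z* = 2.576 (from standard normal table)
Margin of error: E = z* × SE = 2.576 × 2.795640 = 7.2016

Z-interval: (x̄₁ - x̄₂) ± E = 11 ± 7.2016 = (3.7984, 18.2016)

Rounded to 2 decimal places:

(3.80, 18.20)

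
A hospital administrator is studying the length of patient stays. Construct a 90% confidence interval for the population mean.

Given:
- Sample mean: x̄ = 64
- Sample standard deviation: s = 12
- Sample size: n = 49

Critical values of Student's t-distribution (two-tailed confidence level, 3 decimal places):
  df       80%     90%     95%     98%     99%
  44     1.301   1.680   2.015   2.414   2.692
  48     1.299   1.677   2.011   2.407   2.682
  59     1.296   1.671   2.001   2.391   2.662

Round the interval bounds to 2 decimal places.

The population standard deviation σ is unknown (only the sample standard deviation s is given), so use a t-interval with df = n - 1 = 49 - 1 = 48.

For 90% confidence with df = 48, t* = 1.677 (from t-table)

Standard error: SE = s/√n = 12/√49 = 1.714286

Margin of error: E = t* × SE = 1.677 × 1.714286 = 2.8749

T-interval: x̄ ± E = 64 ± 2.8749 = (61.1251, 66.8749)

Rounded to 2 decimal places:

(61.13, 66.87)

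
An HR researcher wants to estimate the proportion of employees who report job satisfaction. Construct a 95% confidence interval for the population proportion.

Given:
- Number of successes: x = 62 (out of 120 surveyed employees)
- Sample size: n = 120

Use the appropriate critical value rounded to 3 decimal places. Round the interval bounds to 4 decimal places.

Sample proportion: p̂ = 62/120 = 0.516667

Check conditions for normal approximation:
  np̂ = 62 ≥ 10 ✓
  n(1-p̂) = 58 ≥ 10 ✓

The sample is large enough, so use a z-interval (normal approximation) for the proportion.

For 95% confidence, z* = 1.96 (from standard normal table)

Standard error: SE = √(p̂(1-p̂)/n) = √(0.516667×0.483333/120) = 0.04561818

Margin of error: E = z* × SE = 1.96 × 0.04561818 = 0.089412

Z-interval: p̂ ± E = 0.516667 ± 0.089412 = (0.427255, 0.606078)

Rounded to 4 decimal places:

(0.4273, 0.6061)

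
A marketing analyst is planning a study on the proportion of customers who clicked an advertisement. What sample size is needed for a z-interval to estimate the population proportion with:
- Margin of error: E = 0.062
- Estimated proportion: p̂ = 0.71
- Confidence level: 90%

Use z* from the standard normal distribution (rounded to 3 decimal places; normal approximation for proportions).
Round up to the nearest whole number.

Using z* for proportion z-interval (normal approximation).

For 90% confidence, z* = 1.645 (from standard normal table)

Sample size formula for proportion z-interval: n = z*²p̂(1-p̂)/E²

n = 1.645² × 0.71 × 0.29 / 0.062²
  = 2.706025 × 0.2059 / 0.003844
  = 144.9455

Round up to the nearest whole number: n = 145

145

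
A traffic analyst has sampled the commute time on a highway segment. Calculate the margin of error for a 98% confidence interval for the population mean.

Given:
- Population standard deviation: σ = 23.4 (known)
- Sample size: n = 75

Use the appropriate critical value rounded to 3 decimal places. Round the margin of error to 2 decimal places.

The population standard deviation σ is known, so use the z-interval margin of error formula.

For 98% confidence, z* = 2.326 (from standard normal table)

Margin of error formula for z-interval: E = z* × σ/√n

E = 2.326 × 23.4/√75
  = 2.326 × 2.701999
  = 6.2849

Rounded to 2 decimal places:

6.28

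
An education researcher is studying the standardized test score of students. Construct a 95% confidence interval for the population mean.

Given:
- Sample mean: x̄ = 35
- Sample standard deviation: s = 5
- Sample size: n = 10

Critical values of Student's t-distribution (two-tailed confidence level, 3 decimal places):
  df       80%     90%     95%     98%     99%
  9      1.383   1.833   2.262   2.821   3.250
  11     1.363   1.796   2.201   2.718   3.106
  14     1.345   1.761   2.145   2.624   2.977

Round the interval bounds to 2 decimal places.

The population standard deviation σ is unknown (only the sample standard deviation s is given), so use a t-interval with df = n - 1 = 10 - 1 = 9.

For 95% confidence with df = 9, t* = 2.262 (from t-table)

Standard error: SE = s/√n = 5/√10 = 1.581139

Margin of error: E = t* × SE = 2.262 × 1.581139 = 3.5765

T-interval: x̄ ± E = 35 ± 3.5765 = (31.4235, 38.5765)

Rounded to 2 decimal places:

(31.42, 38.58)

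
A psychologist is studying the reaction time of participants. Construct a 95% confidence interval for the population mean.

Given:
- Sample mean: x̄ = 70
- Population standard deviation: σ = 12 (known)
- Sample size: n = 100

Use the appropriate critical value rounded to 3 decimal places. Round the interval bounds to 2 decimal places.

The population standard deviation σ is known, so use a z-interval (standard normal critical value).

For 95% confidence, z* = 1.96 (from standard normal table)

Standard error: SE = σ/√n = 12/√100 = 1.200000

Margin of error: E = z* × SE = 1.96 × 1.200000 = 2.3520

Z-interval: x̄ ± E = 70 ± 2.3520 = (67.6480, 72.3520)

Rounded to 2 decimal places:

(67.65, 72.35)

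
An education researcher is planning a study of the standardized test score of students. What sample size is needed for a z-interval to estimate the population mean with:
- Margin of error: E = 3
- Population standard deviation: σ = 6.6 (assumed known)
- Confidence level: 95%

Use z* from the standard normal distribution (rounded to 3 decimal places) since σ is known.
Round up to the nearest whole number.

Using z* since population σ is known (z-interval formula).

For 95% confidence, z* = 1.96 (from standard normal table)

Sample size formula for z-interval: n = (z*σ/E)²

n = (1.96 × 6.6 / 3)²
  = (4.312000)²
  = 18.5933

Round up to the nearest whole number: n = 19

19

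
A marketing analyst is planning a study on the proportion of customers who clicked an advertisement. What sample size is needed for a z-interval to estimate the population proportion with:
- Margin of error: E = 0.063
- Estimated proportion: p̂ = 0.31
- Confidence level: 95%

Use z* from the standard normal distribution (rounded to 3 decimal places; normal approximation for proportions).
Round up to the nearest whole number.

Using z* for proportion z-interval (normal approximation).

For 95% confidence, z* = 1.96 (from standard normal table)

Sample size formula for proportion z-interval: n = z*²p̂(1-p̂)/E²

n = 1.96² × 0.31 × 0.69 / 0.063²
  = 3.8416 × 0.2139 / 0.003969
  = 207.0341

Round up to the nearest whole number: n = 208

208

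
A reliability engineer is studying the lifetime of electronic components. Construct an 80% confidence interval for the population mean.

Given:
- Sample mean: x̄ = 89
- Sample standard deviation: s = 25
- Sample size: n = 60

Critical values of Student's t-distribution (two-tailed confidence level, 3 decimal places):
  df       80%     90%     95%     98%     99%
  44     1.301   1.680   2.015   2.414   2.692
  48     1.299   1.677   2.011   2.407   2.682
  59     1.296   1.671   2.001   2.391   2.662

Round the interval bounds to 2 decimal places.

The population standard deviation σ is unknown (only the sample standard deviation s is given), so use a t-interval with df = n - 1 = 60 - 1 = 59.

For 80% confidence with df = 59, t* = 1.296 (from t-table)

Standard error: SE = s/√n = 25/√60 = 3.227486

Margin of error: E = t* × SE = 1.296 × 3.227486 = 4.1828

T-interval: x̄ ± E = 89 ± 4.1828 = (84.8172, 93.1828)

Rounded to 2 decimal places:

(84.82, 93.18)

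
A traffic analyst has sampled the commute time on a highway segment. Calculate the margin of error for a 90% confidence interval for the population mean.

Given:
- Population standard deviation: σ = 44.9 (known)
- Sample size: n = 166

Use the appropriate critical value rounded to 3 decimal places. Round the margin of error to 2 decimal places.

The population standard deviation σ is known, so use the z-interval margin of error formula.

For 90% confidence, z* = 1.645 (from standard normal table)

Margin of error formula for z-interval: E = z* × σ/√n

E = 1.645 × 44.9/√166
  = 1.645 × 3.484916
  = 5.7327

Rounded to 2 decimal places:

5.73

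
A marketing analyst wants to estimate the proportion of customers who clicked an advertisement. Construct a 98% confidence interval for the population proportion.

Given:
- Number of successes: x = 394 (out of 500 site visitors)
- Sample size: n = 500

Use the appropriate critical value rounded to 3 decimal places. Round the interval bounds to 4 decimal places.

Sample proportion: p̂ = 394/500 = 0.788000

Check conditions for normal approximation:
  np̂ = 394 ≥ 10 ✓
  n(1-p̂) = 106 ≥ 10 ✓

The sample is large enough, so use a z-interval (normal approximation) for the proportion.

For 98% confidence, z* = 2.326 (from standard normal table)

Standard error: SE = √(p̂(1-p̂)/n) = √(0.788000×0.212000/500) = 0.01827873

Margin of error: E = z* × SE = 2.326 × 0.01827873 = 0.042516

Z-interval: p̂ ± E = 0.788000 ± 0.042516 = (0.745484, 0.830516)

Rounded to 4 decimal places:

(0.7455, 0.8305)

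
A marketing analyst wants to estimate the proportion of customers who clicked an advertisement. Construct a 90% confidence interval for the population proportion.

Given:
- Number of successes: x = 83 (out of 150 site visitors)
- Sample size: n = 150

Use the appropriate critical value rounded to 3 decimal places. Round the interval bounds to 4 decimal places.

Sample proportion: p̂ = 83/150 = 0.553333

Check conditions for normal approximation:
  np̂ = 83 ≥ 10 ✓
  n(1-p̂) = 67 ≥ 10 ✓

The sample is large enough, so use a z-interval (normal approximation) for the proportion.

For 90% confidence, z* = 1.645 (from standard normal table)

Standard error: SE = √(p̂(1-p̂)/n) = √(0.553333×0.446667/150) = 0.04059192

Margin of error: E = z* × SE = 1.645 × 0.04059192 = 0.066774

Z-interval: p̂ ± E = 0.553333 ± 0.066774 = (0.486560, 0.620107)

Rounded to 4 decimal places:

(0.4866, 0.6201)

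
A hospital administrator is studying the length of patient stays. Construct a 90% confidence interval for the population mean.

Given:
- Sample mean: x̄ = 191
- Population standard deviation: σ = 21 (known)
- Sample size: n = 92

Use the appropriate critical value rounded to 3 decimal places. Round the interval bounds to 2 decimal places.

The population standard deviation σ is known, so use a z-interval (standard normal critical value).

For 90% confidence, z* = 1.645 (from standard normal table)

Standard error: SE = σ/√n = 21/√92 = 2.189401

Margin of error: E = z* × SE = 1.645 × 2.189401 = 3.6016

Z-interval: x̄ ± E = 191 ± 3.6016 = (187.3984, 194.6016)

Rounded to 2 decimal places:

(187.40, 194.60)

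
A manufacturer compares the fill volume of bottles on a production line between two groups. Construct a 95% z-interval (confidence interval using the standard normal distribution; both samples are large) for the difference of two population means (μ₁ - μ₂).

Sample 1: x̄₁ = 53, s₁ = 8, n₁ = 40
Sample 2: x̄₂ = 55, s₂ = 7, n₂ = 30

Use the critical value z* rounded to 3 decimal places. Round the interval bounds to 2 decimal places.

Both samples are large (n₁ = 40 ≥ 30, n₂ = 30 ≥ 30), so a z-interval for the difference of means applies.

Point estimate: x̄₁ - x̄₂ = 53 - 55 = -2

Standard error: SE = √(s₁²/n₁ + s₂²/n₂)
= √(8²/40 + 7²/30)
= √(1.600000 + 1.633333)
= 1.798147

For 95% confidence, z* = 1.96 (from standard normal table)
Margin of error: E = z* × SE = 1.96 × 1.798147 = 3.5244

Z-interval: (x̄₁ - x̄₂) ± E = -2 ± 3.5244 = (-5.5244, 1.5244)

Rounded to 2 decimal places:

(-5.52, 1.52)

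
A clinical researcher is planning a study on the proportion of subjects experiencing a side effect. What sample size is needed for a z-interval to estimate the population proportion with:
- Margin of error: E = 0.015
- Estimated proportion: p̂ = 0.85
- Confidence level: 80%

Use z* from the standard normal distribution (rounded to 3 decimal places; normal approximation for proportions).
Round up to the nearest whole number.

Using z* for proportion z-interval (normal approximation).

For 80% confidence, z* = 1.282 (from standard normal table)

Sample size formula for proportion z-interval: n = z*²p̂(1-p̂)/E²

n = 1.282² × 0.85 × 0.15 / 0.015²
  = 1.643524 × 0.1275 / 0.000225
  = 931.3303

Round up to the nearest whole number: n = 932

932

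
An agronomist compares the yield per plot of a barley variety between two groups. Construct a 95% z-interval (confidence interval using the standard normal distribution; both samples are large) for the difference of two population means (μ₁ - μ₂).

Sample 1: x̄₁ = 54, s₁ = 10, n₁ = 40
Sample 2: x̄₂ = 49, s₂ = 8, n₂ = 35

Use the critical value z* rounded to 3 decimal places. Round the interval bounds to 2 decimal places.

Both samples are large (n₁ = 40 ≥ 30, n₂ = 35 ≥ 30), so a z-interval for the difference of means applies.

Point estimate: x̄₁ - x̄₂ = 54 - 49 = 5

Standard error: SE = √(s₁²/n₁ + s₂²/n₂)
= √(10²/40 + 8²/35)
= √(2.500000 + 1.828571)
= 2.080522

For 95% confidence, z* = 1.96 (from standard normal table)
Margin of error: E = z* × SE = 1.96 × 2.080522 = 4.0778

Z-interval: (x̄₁ - x̄₂) ± E = 5 ± 4.0778 = (0.9222, 9.0778)

Rounded to 2 decimal places:

(0.92, 9.08)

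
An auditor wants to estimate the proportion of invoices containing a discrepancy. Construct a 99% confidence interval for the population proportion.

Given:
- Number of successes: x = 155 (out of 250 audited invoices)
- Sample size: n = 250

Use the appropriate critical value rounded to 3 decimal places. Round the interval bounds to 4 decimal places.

Sample proportion: p̂ = 155/250 = 0.620000

Check conditions for normal approximation:
  np̂ = 155 ≥ 10 ✓
  n(1-p̂) = 95 ≥ 10 ✓

The sample is large enough, so use a z-interval (normal approximation) for the proportion.

For 99% confidence, z* = 2.576 (from standard normal table)

Standard error: SE = √(p̂(1-p̂)/n) = √(0.620000×0.380000/250) = 0.03069853

Margin of error: E = z* × SE = 2.576 × 0.03069853 = 0.079079

Z-interval: p̂ ± E = 0.620000 ± 0.079079 = (0.540921, 0.699079)

Rounded to 4 decimal places:

(0.5409, 0.6991)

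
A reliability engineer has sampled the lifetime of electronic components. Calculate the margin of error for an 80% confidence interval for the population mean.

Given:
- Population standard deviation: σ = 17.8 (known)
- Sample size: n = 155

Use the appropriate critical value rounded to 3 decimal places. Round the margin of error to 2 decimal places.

The population standard deviation σ is known, so use the z-interval margin of error formula.

For 80% confidence, z* = 1.282 (from standard normal table)

Margin of error formula for z-interval: E = z* × σ/√n

E = 1.282 × 17.8/√155
  = 1.282 × 1.429730
  = 1.8329

Rounded to 2 decimal places:

1.83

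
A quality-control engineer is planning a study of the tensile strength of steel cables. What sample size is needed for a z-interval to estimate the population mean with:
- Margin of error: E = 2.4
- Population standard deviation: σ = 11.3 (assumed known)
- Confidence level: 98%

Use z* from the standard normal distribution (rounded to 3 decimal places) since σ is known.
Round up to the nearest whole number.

Using z* since population σ is known (z-interval formula).

For 98% confidence, z* = 2.326 (from standard normal table)

Sample size formula for z-interval: n = (z*σ/E)²

n = (2.326 × 11.3 / 2.4)²
  = (10.951583)²
  = 119.9372

Round up to the nearest whole number: n = 120

120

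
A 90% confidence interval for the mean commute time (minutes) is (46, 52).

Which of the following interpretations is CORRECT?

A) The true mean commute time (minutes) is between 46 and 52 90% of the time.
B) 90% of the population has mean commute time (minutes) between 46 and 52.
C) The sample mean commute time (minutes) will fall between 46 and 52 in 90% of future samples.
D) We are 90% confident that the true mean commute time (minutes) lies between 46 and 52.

A confidence interval represents our confidence in the procedure, not a probability statement about the parameter.

Key concept: If we repeated this sampling process many times and computed a 90% CI each time, about 90% of those intervals would contain the true population parameter.

For this specific interval (46, 52):
- Midpoint (point estimate): 49
- Margin of error: 3

The correct interpretation is the one stating confidence that the true parameter lies in the interval — option D.

D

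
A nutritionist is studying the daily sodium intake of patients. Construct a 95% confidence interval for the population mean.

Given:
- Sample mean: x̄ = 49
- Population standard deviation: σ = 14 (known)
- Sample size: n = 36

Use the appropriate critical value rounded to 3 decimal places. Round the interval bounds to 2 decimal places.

The population standard deviation σ is known, so use a z-interval (standard normal critical value).

For 95% confidence, z* = 1.96 (from standard normal table)

Standard error: SE = σ/√n = 14/√36 = 2.333333

Margin of error: E = z* × SE = 1.96 × 2.333333 = 4.5733

Z-interval: x̄ ± E = 49 ± 4.5733 = (44.4267, 53.5733)

Rounded to 2 decimal places:

(44.43, 53.57)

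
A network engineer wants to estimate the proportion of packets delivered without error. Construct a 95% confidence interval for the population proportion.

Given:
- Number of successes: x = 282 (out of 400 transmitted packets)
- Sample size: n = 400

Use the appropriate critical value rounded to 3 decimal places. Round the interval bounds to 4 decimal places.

Sample proportion: p̂ = 282/400 = 0.705000

Check conditions for normal approximation:
  np̂ = 282 ≥ 10 ✓
  n(1-p̂) = 118 ≥ 10 ✓

The sample is large enough, so use a z-interval (normal approximation) for the proportion.

For 95% confidence, z* = 1.96 (from standard normal table)

Standard error: SE = √(p̂(1-p̂)/n) = √(0.705000×0.295000/400) = 0.02280214

Margin of error: E = z* × SE = 1.96 × 0.02280214 = 0.044692

Z-interval: p̂ ± E = 0.705000 ± 0.044692 = (0.660308, 0.749692)

Rounded to 4 decimal places:

(0.6603, 0.7497)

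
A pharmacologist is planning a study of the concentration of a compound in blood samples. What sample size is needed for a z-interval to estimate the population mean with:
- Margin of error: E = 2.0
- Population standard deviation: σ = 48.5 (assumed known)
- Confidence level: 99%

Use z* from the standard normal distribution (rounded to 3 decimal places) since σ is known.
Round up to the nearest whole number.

Using z* since population σ is known (z-interval formula).

For 99% confidence, z* = 2.576 (from standard normal table)

Sample size formula for z-interval: n = (z*σ/E)²

n = (2.576 × 48.5 / 2.0)²
  = (62.468000)²
  = 3902.2510

Round up to the nearest whole number: n = 3903

3903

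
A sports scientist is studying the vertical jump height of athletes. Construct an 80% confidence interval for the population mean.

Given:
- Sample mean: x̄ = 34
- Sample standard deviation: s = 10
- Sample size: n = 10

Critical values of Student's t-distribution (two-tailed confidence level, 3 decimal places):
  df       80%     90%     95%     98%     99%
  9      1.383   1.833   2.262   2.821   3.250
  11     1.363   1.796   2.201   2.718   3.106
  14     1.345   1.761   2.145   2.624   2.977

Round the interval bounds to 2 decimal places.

The population standard deviation σ is unknown (only the sample standard deviation s is given), so use a t-interval with df = n - 1 = 10 - 1 = 9.

For 80% confidence with df = 9, t* = 1.383 (from t-table)

Standard error: SE = s/√n = 10/√10 = 3.162278

Margin of error: E = t* × SE = 1.383 × 3.162278 = 4.3734

T-interval: x̄ ± E = 34 ± 4.3734 = (29.6266, 38.3734)

Rounded to 2 decimal places:

(29.63, 38.37)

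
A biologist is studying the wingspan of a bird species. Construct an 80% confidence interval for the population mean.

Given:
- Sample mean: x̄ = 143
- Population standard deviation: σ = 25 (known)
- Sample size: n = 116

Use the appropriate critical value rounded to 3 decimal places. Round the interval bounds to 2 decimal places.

The population standard deviation σ is known, so use a z-interval (standard normal critical value).

For 80% confidence, z* = 1.282 (from standard normal table)

Standard error: SE = σ/√n = 25/√116 = 2.321192

Margin of error: E = z* × SE = 1.282 × 2.321192 = 2.9758

Z-interval: x̄ ± E = 143 ± 2.9758 = (140.0242, 145.9758)

Rounded to 2 decimal places:

(140.02, 145.98)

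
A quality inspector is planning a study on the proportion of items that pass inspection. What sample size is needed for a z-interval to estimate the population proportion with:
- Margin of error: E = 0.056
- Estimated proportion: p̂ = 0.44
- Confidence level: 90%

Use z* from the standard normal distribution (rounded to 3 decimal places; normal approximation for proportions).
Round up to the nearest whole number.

Using z* for proportion z-interval (normal approximation).

For 90% confidence, z* = 1.645 (from standard normal table)

Sample size formula for proportion z-interval: n = z*²p̂(1-p̂)/E²

n = 1.645² × 0.44 × 0.56 / 0.056²
  = 2.706025 × 0.2464 / 0.003136
  = 212.6163

Round up to the nearest whole number: n = 213

213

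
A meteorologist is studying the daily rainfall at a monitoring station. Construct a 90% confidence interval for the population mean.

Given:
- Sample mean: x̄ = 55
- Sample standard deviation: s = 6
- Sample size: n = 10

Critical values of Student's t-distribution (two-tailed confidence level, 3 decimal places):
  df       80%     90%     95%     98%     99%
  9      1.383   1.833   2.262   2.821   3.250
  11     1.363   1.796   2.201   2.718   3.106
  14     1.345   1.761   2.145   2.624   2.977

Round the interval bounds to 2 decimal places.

The population standard deviation σ is unknown (only the sample standard deviation s is given), so use a t-interval with df = n - 1 = 10 - 1 = 9.

For 90% confidence with df = 9, t* = 1.833 (from t-table)

Standard error: SE = s/√n = 6/√10 = 1.897367

Margin of error: E = t* × SE = 1.833 × 1.897367 = 3.4779

T-interval: x̄ ± E = 55 ± 3.4779 = (51.5221, 58.4779)

Rounded to 2 decimal places:

(51.52, 58.48)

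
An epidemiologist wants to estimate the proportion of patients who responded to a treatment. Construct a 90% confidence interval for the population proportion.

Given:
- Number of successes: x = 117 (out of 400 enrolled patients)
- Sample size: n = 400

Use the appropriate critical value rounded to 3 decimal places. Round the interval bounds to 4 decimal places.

Sample proportion: p̂ = 117/400 = 0.292500

Check conditions for normal approximation:
  np̂ = 117 ≥ 10 ✓
  n(1-p̂) = 283 ≥ 10 ✓

The sample is large enough, so use a z-interval (normal approximation) for the proportion.

For 90% confidence, z* = 1.645 (from standard normal table)

Standard error: SE = √(p̂(1-p̂)/n) = √(0.292500×0.707500/400) = 0.02274554

Margin of error: E = z* × SE = 1.645 × 0.02274554 = 0.037416

Z-interval: p̂ ± E = 0.292500 ± 0.037416 = (0.255084, 0.329916)

Rounded to 4 decimal places:

(0.2551, 0.3299)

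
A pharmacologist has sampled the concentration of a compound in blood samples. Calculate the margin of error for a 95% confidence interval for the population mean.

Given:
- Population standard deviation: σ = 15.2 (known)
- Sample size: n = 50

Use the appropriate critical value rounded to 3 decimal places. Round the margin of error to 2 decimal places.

The population standard deviation σ is known, so use the z-interval margin of error formula.

For 95% confidence, z* = 1.96 (from standard normal table)

Margin of error formula for z-interval: E = z* × σ/√n

E = 1.96 × 15.2/√50
  = 1.96 × 2.149605
  = 4.2132

Rounded to 2 decimal places:

4.21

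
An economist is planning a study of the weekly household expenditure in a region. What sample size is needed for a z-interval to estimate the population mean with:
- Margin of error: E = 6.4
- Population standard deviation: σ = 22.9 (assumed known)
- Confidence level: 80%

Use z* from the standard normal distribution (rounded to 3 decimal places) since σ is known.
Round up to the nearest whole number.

Using z* since population σ is known (z-interval formula).

For 80% confidence, z* = 1.282 (from standard normal table)

Sample size formula for z-interval: n = (z*σ/E)²

n = (1.282 × 22.9 / 6.4)²
  = (4.587156)²
  = 21.0420

Round up to the nearest whole number: n = 22

22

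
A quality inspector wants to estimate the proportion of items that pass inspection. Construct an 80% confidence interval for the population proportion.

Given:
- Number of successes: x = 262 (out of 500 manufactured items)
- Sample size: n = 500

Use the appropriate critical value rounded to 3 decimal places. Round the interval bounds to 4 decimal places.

Sample proportion: p̂ = 262/500 = 0.524000

Check conditions for normal approximation:
  np̂ = 262 ≥ 10 ✓
  n(1-p̂) = 238 ≥ 10 ✓

The sample is large enough, so use a z-interval (normal approximation) for the proportion.

For 80% confidence, z* = 1.282 (from standard normal table)

Standard error: SE = √(p̂(1-p̂)/n) = √(0.524000×0.476000/500) = 0.02233491

Margin of error: E = z* × SE = 1.282 × 0.02233491 = 0.028633

Z-interval: p̂ ± E = 0.524000 ± 0.028633 = (0.495367, 0.552633)

Rounded to 4 decimal places:

(0.4954, 0.5526)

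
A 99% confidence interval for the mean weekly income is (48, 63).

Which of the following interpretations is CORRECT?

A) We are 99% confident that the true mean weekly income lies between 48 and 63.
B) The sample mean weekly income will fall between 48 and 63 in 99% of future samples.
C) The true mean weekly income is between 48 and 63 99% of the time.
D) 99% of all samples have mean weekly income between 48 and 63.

A confidence interval represents our confidence in the procedure, not a probability statement about the parameter.

Key concept: If we repeated this sampling process many times and computed a 99% CI each time, about 99% of those intervals would contain the true population parameter.

For this specific interval (48, 63):
- Midpoint (point estimate): 55.5
- Margin of error: 7.5

The correct interpretation is the one stating confidence that the true parameter lies in the interval — option A.

A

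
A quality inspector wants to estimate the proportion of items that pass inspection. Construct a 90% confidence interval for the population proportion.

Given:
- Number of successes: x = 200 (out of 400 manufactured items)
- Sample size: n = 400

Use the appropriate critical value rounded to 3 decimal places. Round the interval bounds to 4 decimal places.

Sample proportion: p̂ = 200/400 = 0.500000

Check conditions for normal approximation:
  np̂ = 200 ≥ 10 ✓
  n(1-p̂) = 200 ≥ 10 ✓

The sample is large enough, so use a z-interval (normal approximation) for the proportion.

For 90% confidence, z* = 1.645 (from standard normal table)

Standard error: SE = √(p̂(1-p̂)/n) = √(0.500000×0.500000/400) = 0.02500000

Margin of error: E = z* × SE = 1.645 × 0.02500000 = 0.041125

Z-interval: p̂ ± E = 0.500000 ± 0.041125 = (0.458875, 0.541125)

Rounded to 4 decimal places:

(0.4589, 0.5411)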